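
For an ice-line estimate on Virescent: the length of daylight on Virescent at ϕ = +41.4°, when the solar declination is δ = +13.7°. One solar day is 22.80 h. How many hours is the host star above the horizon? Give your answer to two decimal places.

12.97 h

cos h₀ = −tan ϕ · tan δ = −tan(+41.4°) × tan(+13.700°) = -0.2149, so h₀ = 1.7874 rad = 102.41°.
Daylight = 2h₀/(2π) × 22.80 h = (1.7874/π) × 22.80 = 12.97 h.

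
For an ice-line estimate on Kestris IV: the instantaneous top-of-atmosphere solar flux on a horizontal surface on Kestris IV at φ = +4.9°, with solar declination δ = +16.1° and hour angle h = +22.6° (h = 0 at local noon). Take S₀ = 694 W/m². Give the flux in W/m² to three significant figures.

630 W/m²

cos θ_z = sin φ sin δ + cos φ cos δ cos h = 0.023687 + 0.883759 = 0.907446.
Flux = S₀ · cos θ_z = 694 × 0.907446 = 629.8 W/m².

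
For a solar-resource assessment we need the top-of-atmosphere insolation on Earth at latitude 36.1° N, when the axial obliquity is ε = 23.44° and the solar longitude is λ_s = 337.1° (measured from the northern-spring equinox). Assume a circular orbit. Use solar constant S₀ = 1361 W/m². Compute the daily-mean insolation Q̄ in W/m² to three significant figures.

Q̄ ≈ 286 W/m²

Solar declination: sin δ = sin ε · sin λ_s = sin 23.44° × sin 337.1° = -0.15479, so δ = -8.905°.
cos H₀ = −tan(+36.1°) tan(-8.905°) = 0.1143, H₀ = 1.4563 rad.
Bracket: H₀ sin φ sin δ + cos φ cos δ sin H₀ = 1.4563×0.58920×-0.15479 + 0.80799×0.98795×0.99345 = -0.132818 + 0.793025 = 0.660207.
Q̄ = (S₀/π) × [bracket] = (1361/π) × 0.660207 = 286.0 W/m².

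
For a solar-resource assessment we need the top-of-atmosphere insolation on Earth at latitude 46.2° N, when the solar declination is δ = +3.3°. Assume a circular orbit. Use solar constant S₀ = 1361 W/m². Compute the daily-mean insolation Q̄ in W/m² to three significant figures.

cos H₀ = −tan(+46.2°) tan(+3.300°) = -0.0601, H₀ = 1.6310 rad.
Bracket: H₀ sin φ sin δ + cos φ cos δ sin H₀ = 1.6310×0.72176×0.05756 + 0.69214×0.99834×0.99819 = 0.067759 + 0.689740 = 0.757499.
Q̄ = (S₀/π) × [bracket] = (1361/π) × 0.757499 = 328.2 W/m².

Q̄ ≈ 328 W/m²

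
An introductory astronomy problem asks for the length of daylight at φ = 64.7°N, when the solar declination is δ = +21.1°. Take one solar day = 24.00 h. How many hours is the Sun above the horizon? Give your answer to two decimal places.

cos H₀ = −tan φ · tan δ = −tan(+64.7°) × tan(+21.100°) = -0.8163, so H₀ = 2.5258 rad = 144.72°.
Daylight = 2H₀/(2π) × 24.00 h = (2.5258/π) × 24.00 = 19.30 h.

19.30 h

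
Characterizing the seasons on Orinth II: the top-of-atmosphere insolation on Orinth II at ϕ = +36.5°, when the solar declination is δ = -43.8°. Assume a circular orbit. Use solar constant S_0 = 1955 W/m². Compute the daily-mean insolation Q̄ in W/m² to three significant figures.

cos h₀ = −tan(+36.5°) tan(-43.800°) = 0.7096, h₀ = 0.7819 rad.
Bracket: h₀ sin ϕ sin δ + cos ϕ cos δ sin h₀ = 0.7819×0.59482×-0.69214 + 0.80386×0.72176×0.70461 = -0.321907 + 0.408810 = 0.086903.
Q̄ = (S_0/π) × [bracket] = (1955/π) × 0.086903 = 54.08 W/m².

Q̄ ≈ 54.1 W/m²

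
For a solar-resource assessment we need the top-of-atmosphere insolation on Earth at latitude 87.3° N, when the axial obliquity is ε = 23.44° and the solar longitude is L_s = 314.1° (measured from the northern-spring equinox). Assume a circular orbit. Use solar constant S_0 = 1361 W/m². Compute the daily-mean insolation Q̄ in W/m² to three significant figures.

Q̄ ≈ 0.00 W/m²

Solar declination: sin δ = sin ε · sin L_s = sin 23.44° × sin 314.1° = -0.28566, so δ = -16.598°.
cos h₀ = −tan(+87.3°) tan(-16.598°) = 6.3208 ≥ 1 ⇒ polar night, h₀ = 0 and Q̄ = 0.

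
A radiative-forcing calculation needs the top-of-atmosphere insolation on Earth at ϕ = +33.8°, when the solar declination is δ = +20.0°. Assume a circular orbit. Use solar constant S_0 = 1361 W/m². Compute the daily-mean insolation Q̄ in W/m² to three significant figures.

cos h₀ = −tan(+33.8°) tan(+20.000°) = -0.2437, h₀ = 1.8169 rad.
Bracket: h₀ sin ϕ sin δ + cos ϕ cos δ sin h₀ = 1.8169×0.55630×0.34202 + 0.83098×0.93969×0.96986 = 0.345694 + 0.757328 = 1.103022.
Q̄ = (S_0/π) × [bracket] = (1361/π) × 1.103022 = 477.9 W/m².

Q̄ ≈ 478 W/m²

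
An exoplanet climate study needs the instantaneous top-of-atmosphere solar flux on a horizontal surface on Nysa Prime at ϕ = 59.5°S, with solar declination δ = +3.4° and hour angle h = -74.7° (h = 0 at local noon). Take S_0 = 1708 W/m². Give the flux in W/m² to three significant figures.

cos θ_z = sin ϕ sin δ + cos ϕ cos δ cos h = -0.051100 + 0.133690 = 0.082590.
Flux = S_0 · cos θ_z = 1708 × 0.082590 = 141.1 W/m².

141 W/m²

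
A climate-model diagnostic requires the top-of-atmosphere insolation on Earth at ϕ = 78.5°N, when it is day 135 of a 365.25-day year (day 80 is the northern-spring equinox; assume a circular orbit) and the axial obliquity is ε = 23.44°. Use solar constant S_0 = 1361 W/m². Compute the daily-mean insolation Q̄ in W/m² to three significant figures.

Q̄ ≈ 430 W/m²

Solar longitude: L_s = 360° × (135 − 80)/365.25 = 54.209°.
sin δ = sin 23.44° × sin 54.209° = 0.32267, so δ = +18.824°.
cos h₀ = −tan(+78.5°) tan(+18.824°) = -1.6756 ≤ −1 ⇒ polar day, h₀ = π.
Bracket: h₀ sin ϕ sin δ + cos ϕ cos δ sin h₀ = 3.1416×0.97992×0.32267 + 0.19937×0.94651×0.00000 = 0.993345 + 0.000000 = 0.993345.
Q̄ = (S_0/π) × [bracket] = (1361/π) × 0.993345 = 430.3 W/m².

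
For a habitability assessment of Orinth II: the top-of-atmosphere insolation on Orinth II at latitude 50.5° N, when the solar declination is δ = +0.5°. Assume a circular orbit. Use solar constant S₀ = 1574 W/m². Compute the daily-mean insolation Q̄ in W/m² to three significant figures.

Q̄ ≈ 324 W/m²

cos H₀ = −tan(+50.5°) tan(+0.500°) = -0.0106, H₀ = 1.5814 rad.
Bracket: H₀ sin φ sin δ + cos φ cos δ sin H₀ = 1.5814×0.77162×0.00873 + 0.63608×0.99996×0.99994 = 0.010653 + 0.636016 = 0.646669.
Q̄ = (S₀/π) × [bracket] = (1574/π) × 0.646669 = 324.0 W/m².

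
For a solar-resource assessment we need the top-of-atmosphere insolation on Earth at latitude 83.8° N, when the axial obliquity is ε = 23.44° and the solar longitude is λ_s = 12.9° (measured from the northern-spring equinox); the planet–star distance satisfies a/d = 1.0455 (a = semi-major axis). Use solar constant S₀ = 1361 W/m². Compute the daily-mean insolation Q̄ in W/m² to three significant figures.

Q̄ ≈ 135 W/m²

Solar declination: sin δ = sin ε · sin λ_s = sin 23.44° × sin 12.9° = 0.08881, so δ = +5.095°.
cos H₀ = −tan(+83.8°) tan(+5.095°) = -0.8207, H₀ = 2.5335 rad.
Bracket: H₀ sin φ sin δ + cos φ cos δ sin H₀ = 2.5335×0.99415×0.08881 + 0.10800×0.99605×0.57133 = 0.223684 + 0.061460 = 0.285144.
Inverse-square distance factor (a/d)² = 1.0455² = 1.093070.
Q̄ = (S₀/π) × 1.093070 × [bracket] = (1361/π) × 1.093070 × 0.285144 = 135.0 W/m².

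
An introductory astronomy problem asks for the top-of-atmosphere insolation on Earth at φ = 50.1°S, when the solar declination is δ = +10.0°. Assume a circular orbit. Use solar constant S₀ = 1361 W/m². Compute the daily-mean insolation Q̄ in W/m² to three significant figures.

Q̄ ≈ 189 W/m²

cos H₀ = −tan(-50.1°) tan(+10.000°) = 0.2109, H₀ = 1.3583 rad.
Bracket: H₀ sin φ sin δ + cos φ cos δ sin H₀ = 1.3583×-0.76717×0.17365 + 0.64145×0.98481×0.97751 = -0.180951 + 0.617499 = 0.436548.
Q̄ = (S₀/π) × [bracket] = (1361/π) × 0.436548 = 189.1 W/m².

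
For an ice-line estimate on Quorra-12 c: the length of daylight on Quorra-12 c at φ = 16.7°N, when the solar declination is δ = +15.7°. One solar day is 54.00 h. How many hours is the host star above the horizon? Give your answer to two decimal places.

cos H₀ = −tan φ · tan δ = −tan(+16.7°) × tan(+15.700°) = -0.0843, so H₀ = 1.6552 rad = 94.84°.
Daylight = 2H₀/(2π) × 54.00 h = (1.6552/π) × 54.00 = 28.45 h.

28.45 h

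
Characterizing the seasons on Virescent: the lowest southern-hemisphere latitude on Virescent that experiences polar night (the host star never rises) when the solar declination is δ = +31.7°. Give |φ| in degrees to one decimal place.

Polar night requires cos H₀ = −tan φ tan δ ≥ 1, i.e. tan φ tan δ ≤ −1.
The boundary is |tan φ| · |tan δ| = 1, so |φ| = 90° − |δ| = 90° − 31.7° = 58.3° in the southern hemisphere.

|φ| = 58.3°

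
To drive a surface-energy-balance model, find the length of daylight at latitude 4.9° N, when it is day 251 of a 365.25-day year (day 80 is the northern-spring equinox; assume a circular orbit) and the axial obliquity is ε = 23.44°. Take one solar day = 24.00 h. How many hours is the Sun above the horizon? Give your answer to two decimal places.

12.05 h

Solar longitude: L_s = 360° × (251 − 80)/365.25 = 168.542°.
sin δ = sin 23.44° × sin 168.542° = 0.07902, so δ = +4.532°.
cos h₀ = −tan ϕ · tan δ = −tan(+4.9°) × tan(+4.532°) = -0.0068, so h₀ = 1.5776 rad = 90.39°.
Daylight = 2h₀/(2π) × 24.00 h = (1.5776/π) × 24.00 = 12.05 h.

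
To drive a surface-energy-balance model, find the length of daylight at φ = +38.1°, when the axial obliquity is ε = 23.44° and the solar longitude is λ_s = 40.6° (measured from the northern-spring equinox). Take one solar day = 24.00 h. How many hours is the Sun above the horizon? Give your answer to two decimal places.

Solar declination: sin δ = sin ε · sin λ_s = sin 23.44° × sin 40.6° = 0.25887, so δ = +15.003°.
cos H₀ = −tan φ · tan δ = −tan(+38.1°) × tan(+15.003°) = -0.2101, so H₀ = 1.7825 rad = 102.13°.
Daylight = 2H₀/(2π) × 24.00 h = (1.7825/π) × 24.00 = 13.62 h.

13.62 h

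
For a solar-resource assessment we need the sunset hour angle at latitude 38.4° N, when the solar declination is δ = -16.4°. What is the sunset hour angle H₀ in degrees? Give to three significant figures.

cos H₀ = −tan φ · tan δ = −tan(+38.4°) × tan(-16.400°) = 0.2333, so H₀ = 1.3354 rad = 76.51°.

H₀ = 76.5°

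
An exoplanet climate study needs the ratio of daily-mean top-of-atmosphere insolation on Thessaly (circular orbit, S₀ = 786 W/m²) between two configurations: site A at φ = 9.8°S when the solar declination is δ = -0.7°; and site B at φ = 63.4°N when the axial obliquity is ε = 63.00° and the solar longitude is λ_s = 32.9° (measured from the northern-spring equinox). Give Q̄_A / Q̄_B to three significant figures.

— Configuration A (φ=-9.8°):
cos H₀ = −tan(-9.8°) tan(-0.700°) = -0.0021, H₀ = 1.5729 rad.
Bracket: H₀ sin φ sin δ + cos φ cos δ sin H₀ = 1.5729×-0.17021×-0.01222 + 0.98541×0.99993×1.00000 = 0.003272 + 0.985341 = 0.988613.
Q̄ = (S₀/π) × [bracket] = (786/π) × 0.988613 = 247.34 W/m².
— Configuration B (φ=+63.4°):
Solar declination: sin δ = sin ε · sin λ_s = sin 63.00° × sin 32.9° = 0.48397, so δ = +28.945°.
cos H₀ = −tan(+63.4°) tan(+28.945°) = -1.1044 ≤ −1 ⇒ polar day, H₀ = π.
Bracket: H₀ sin φ sin δ + cos φ cos δ sin H₀ = 3.1416×0.89415×0.48397 + 0.44776×0.87508×0.00000 = 1.359502 + 0.000000 = 1.359502.
Q̄ = (S₀/π) × [bracket] = (786/π) × 1.359502 = 340.14 W/m².
Ratio Q̄_A / Q̄_B = 247.34 / 340.14 = 0.7272.

Q̄_A / Q̄_B ≈ 0.727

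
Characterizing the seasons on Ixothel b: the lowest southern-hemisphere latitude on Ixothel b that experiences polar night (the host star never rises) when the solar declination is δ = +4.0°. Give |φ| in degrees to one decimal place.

Polar night requires cos H₀ = −tan φ tan δ ≥ 1, i.e. tan φ tan δ ≤ −1.
The boundary is |tan φ| · |tan δ| = 1, so |φ| = 90° − |δ| = 90° − 4.0° = 86.0° in the southern hemisphere.

|φ| = 86.0°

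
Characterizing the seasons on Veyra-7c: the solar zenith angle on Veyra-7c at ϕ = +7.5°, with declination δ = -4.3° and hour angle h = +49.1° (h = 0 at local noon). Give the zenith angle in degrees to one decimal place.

θ_z = 50.4°

cos θ_z = sin ϕ sin δ + cos ϕ cos δ cos h = -0.009787 + 0.647312 = 0.637525.
θ_z = arccos(0.637525) = 50.4°.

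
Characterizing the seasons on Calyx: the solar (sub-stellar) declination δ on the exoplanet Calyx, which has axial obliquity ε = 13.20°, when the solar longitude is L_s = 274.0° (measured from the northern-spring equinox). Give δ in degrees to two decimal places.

δ = -13.17°

sin δ = sin ε · sin L_s = sin 13.20° × sin 274.0° = -0.227795.
δ = arcsin(-0.227795) = -13.17°.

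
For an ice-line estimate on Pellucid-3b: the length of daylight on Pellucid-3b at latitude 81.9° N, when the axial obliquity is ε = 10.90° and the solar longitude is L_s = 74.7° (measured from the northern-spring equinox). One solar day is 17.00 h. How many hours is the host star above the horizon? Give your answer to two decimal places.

17.00 h

Solar declination: sin δ = sin ε · sin L_s = sin 10.90° × sin 74.7° = 0.18239, so δ = +10.509°.
Sunrise equation: cos h₀ = −tan ϕ · tan δ = -1.3034 ≤ −1, so the host star never sets (polar day) and h₀ = π.
Daylight = 2h₀/(2π) × 17.00 h = (3.1416/π) × 17.00 = 17.00 h.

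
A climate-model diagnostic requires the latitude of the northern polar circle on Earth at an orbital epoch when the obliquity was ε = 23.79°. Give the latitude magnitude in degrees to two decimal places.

66.21°

The polar circle is the lowest latitude that experiences at least one full rotation of continuous daylight at the northern-summer solstice; it lies at |φ| = 90° − ε = 90° − 23.79° = 66.21°.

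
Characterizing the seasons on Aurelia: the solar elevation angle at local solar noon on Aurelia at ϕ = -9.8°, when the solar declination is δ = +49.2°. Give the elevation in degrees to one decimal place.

At local noon the hour angle is zero, so the zenith angle equals |ϕ − δ| = |-9.8° − (+49.200°)| = 59.000°.
Elevation = 90° − 59.000° = 31.0°.

31.0°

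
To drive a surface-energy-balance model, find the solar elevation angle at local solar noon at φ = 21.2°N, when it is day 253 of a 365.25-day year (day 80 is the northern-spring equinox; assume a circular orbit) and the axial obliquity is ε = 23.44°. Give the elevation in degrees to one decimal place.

72.6°

Solar longitude: λ_s = 360° × (253 − 80)/365.25 = 170.513°.
sin δ = sin 23.44° × sin 170.513° = 0.06556, so δ = +3.759°.
At local noon the hour angle is zero, so the zenith angle equals |φ − δ| = |+21.2° − (+3.759°)| = 17.441°.
Elevation = 90° − 17.441° = 72.6°.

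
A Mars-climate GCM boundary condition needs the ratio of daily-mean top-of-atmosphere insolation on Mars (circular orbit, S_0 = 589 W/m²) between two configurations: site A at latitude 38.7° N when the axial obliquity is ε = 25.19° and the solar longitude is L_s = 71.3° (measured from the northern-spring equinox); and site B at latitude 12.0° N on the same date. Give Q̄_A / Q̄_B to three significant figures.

Q̄_A / Q̄_B ≈ 1.12

— Configuration A (ϕ=+38.7°):
Solar declination: sin δ = sin ε · sin L_s = sin 25.19° × sin 71.3° = 0.40315, so δ = +23.775°.
cos h₀ = −tan(+38.7°) tan(+23.775°) = -0.3529, h₀ = 1.9315 rad.
Bracket: h₀ sin ϕ sin δ + cos ϕ cos δ sin h₀ = 1.9315×0.62524×0.40315 + 0.78043×0.91513×0.93565 = 0.486865 + 0.668236 = 1.155101.
Q̄ = (S_0/π) × [bracket] = (589/π) × 1.155101 = 216.56 W/m².
— Configuration B (ϕ=+12.0°):
cos h₀ = −tan(+12.0°) tan(+23.775°) = -0.0936, h₀ = 1.6646 rad.
Bracket: h₀ sin ϕ sin δ + cos ϕ cos δ sin h₀ = 1.6646×0.20791×0.40315 + 0.97815×0.91513×0.99561 = 0.139525 + 0.891205 = 1.030730.
Q̄ = (S_0/π) × [bracket] = (589/π) × 1.030730 = 193.25 W/m².
Ratio Q̄_A / Q̄_B = 216.56 / 193.25 = 1.121.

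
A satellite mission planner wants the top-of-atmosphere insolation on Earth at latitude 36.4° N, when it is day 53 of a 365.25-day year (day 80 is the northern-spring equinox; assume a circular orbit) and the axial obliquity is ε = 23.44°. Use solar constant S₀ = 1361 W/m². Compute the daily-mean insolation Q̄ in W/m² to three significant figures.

Q̄ ≈ 274 W/m²

Solar longitude: λ_s = 360° × (53 − 80)/365.25 = -26.612°, i.e. -26.612° + 360° = 333.388°.
sin δ = sin 23.44° × sin 333.388° = -0.17819, so δ = -10.264°.
cos H₀ = −tan(+36.4°) tan(-10.264°) = 0.1335, H₀ = 1.4369 rad.
Bracket: H₀ sin φ sin δ + cos φ cos δ sin H₀ = 1.4369×0.59342×-0.17819 + 0.80489×0.98400×0.99105 = -0.151940 + 0.784923 = 0.632983.
Q̄ = (S₀/π) × [bracket] = (1361/π) × 0.632983 = 274.2 W/m².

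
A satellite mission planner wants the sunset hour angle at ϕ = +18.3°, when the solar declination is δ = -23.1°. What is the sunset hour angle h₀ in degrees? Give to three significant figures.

cos h₀ = −tan ϕ · tan δ = −tan(+18.3°) × tan(-23.100°) = 0.1411, so h₀ = 1.4293 rad = 81.89°.

h₀ = 81.9°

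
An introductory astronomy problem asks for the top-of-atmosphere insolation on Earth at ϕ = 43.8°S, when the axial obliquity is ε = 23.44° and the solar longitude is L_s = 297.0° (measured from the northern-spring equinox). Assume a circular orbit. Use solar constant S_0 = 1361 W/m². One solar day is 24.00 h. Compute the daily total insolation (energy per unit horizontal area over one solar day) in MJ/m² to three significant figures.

Solar declination: sin δ = sin ε · sin L_s = sin 23.44° × sin 297.0° = -0.35443, so δ = -20.759°.
cos h₀ = −tan(-43.8°) tan(-20.759°) = -0.3635, h₀ = 1.9428 rad.
Bracket: h₀ sin ϕ sin δ + cos ϕ cos δ sin h₀ = 1.9428×-0.69214×-0.35443 + 0.72176×0.93508×0.93160 = 0.476598 + 0.628740 = 1.105338.
Q̄ = (S_0/π) × [bracket] = (1361/π) × 1.105338 = 478.85 W/m².
Daily total = Q̄ × 24.00 h × 3600 s/h = 478.85 × 24.00 × 3600 / 10⁶ = 41.37 MJ/m².

41.4 MJ/m²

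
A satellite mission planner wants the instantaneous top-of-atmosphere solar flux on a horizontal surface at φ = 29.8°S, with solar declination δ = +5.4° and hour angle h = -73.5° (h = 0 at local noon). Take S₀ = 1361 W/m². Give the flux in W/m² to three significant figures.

cos θ_z = sin φ sin δ + cos φ cos δ cos h = -0.046769 + 0.245365 = 0.198596.
Flux = S₀ · cos θ_z = 1361 × 0.198596 = 270.3 W/m².

270 W/m²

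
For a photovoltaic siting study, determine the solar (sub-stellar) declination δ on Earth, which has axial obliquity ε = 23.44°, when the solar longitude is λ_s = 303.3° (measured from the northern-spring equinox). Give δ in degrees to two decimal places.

sin δ = sin ε · sin λ_s = sin 23.44° × sin 303.3° = -0.332475.
δ = arcsin(-0.332475) = -19.42°.

δ = -19.42°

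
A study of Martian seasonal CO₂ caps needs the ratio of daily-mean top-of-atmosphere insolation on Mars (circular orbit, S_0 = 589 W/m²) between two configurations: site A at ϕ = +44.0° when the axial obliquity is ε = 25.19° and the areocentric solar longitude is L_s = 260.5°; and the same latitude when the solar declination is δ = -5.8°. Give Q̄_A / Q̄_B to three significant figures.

Q̄_A / Q̄_B ≈ 0.429

— Configuration A (ϕ=+44.0°):
sin δ = sin 25.19° × sin 260.5° = -0.41978, so δ = -24.821°.
cos h₀ = −tan(+44.0°) tan(-24.821°) = 0.4466, h₀ = 1.1078 rad.
Bracket: h₀ sin ϕ sin δ + cos ϕ cos δ sin h₀ = 1.1078×0.69466×-0.41978 + 0.71934×0.90762×0.89471 = -0.323039 + 0.584145 = 0.261106.
Q̄ = (S_0/π) × [bracket] = (589/π) × 0.261106 = 48.953 W/m².
— Configuration B (ϕ=+44.0°):
cos h₀ = −tan(+44.0°) tan(-5.800°) = 0.0981, h₀ = 1.4725 rad.
Bracket: h₀ sin ϕ sin δ + cos ϕ cos δ sin h₀ = 1.4725×0.69466×-0.10106 + 0.71934×0.99488×0.99518 = -0.103373 + 0.712208 = 0.608835.
Q̄ = (S_0/π) × [bracket] = (589/π) × 0.608835 = 114.15 W/m².
Ratio Q̄_A / Q̄_B = 48.953 / 114.15 = 0.4288.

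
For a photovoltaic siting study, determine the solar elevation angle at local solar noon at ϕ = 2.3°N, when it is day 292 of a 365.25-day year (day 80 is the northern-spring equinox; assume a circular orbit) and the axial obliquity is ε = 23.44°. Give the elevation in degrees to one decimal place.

76.6°

Solar longitude: L_s = 360° × (292 − 80)/365.25 = 208.953°.
sin δ = sin 23.44° × sin 208.953° = -0.19256, so δ = -11.103°.
At local noon the hour angle is zero, so the zenith angle equals |ϕ − δ| = |+2.3° − (-11.103°)| = 13.403°.
Elevation = 90° − 13.403° = 76.6°.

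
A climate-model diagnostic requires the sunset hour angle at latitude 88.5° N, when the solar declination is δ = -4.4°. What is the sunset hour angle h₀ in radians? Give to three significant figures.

cos h₀ = −tan ϕ · tan δ = 2.9384 ≥ 1, so the Sun never rises (polar night) and h₀ = 0.

h₀ = 0.00 rad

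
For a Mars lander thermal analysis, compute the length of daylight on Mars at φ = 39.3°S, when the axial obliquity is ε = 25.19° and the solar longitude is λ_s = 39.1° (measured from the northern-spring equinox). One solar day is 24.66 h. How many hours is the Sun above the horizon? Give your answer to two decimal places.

10.52 h

Solar declination: sin δ = sin ε · sin λ_s = sin 25.19° × sin 39.1° = 0.26843, so δ = +15.571°.
cos H₀ = −tan φ · tan δ = −tan(-39.3°) × tan(+15.571°) = 0.2281, so H₀ = 1.3407 rad = 76.82°.
Daylight = 2H₀/(2π) × 24.66 h = (1.3407/π) × 24.66 = 10.52 h.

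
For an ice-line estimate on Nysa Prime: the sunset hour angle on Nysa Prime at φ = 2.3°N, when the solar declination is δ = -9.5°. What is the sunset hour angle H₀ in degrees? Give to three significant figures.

H₀ = 89.6°

cos H₀ = −tan φ · tan δ = −tan(+2.3°) × tan(-9.500°) = 0.0067, so H₀ = 1.5641 rad = 89.61°.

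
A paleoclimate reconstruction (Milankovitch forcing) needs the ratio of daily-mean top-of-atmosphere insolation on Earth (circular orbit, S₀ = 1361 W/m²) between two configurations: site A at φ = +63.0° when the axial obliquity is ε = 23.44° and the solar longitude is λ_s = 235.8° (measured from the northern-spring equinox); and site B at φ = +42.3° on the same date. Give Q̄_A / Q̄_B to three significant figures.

Q̄_A / Q̄_B ≈ 0.189

— Configuration A (φ=+63.0°):
Solar declination: sin δ = sin ε · sin λ_s = sin 23.44° × sin 235.8° = -0.32900, so δ = -19.208°.
cos H₀ = −tan(+63.0°) tan(-19.208°) = 0.6838, H₀ = 0.8179 rad.
Bracket: H₀ sin φ sin δ + cos φ cos δ sin H₀ = 0.8179×0.89101×-0.32900 + 0.45399×0.94433×0.72970 = -0.239761 + 0.312834 = 0.073073.
Q̄ = (S₀/π) × [bracket] = (1361/π) × 0.073073 = 31.657 W/m².
— Configuration B (φ=+42.3°):
cos H₀ = −tan(+42.3°) tan(-19.208°) = 0.3170, H₀ = 1.2482 rad.
Bracket: H₀ sin φ sin δ + cos φ cos δ sin H₀ = 1.2482×0.67301×-0.32900 + 0.73963×0.94433×0.94842 = -0.276377 + 0.662428 = 0.386051.
Q̄ = (S₀/π) × [bracket] = (1361/π) × 0.386051 = 167.24 W/m².
Ratio Q̄_A / Q̄_B = 31.657 / 167.24 = 0.1893.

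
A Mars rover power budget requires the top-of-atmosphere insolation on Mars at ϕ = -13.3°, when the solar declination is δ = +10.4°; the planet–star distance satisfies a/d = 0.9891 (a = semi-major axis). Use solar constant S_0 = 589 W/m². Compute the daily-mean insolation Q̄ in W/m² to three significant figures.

cos h₀ = −tan(-13.3°) tan(+10.400°) = 0.0434, h₀ = 1.5274 rad.
Bracket: h₀ sin ϕ sin δ + cos ϕ cos δ sin h₀ = 1.5274×-0.23005×0.18052 + 0.97318×0.98357×0.99906 = -0.063431 + 0.956291 = 0.892860.
Inverse-square distance factor (a/d)² = 0.9891² = 0.978319.
Q̄ = (S_0/π) × 0.978319 × [bracket] = (589/π) × 0.978319 × 0.892860 = 163.8 W/m².

Q̄ ≈ 164 W/m²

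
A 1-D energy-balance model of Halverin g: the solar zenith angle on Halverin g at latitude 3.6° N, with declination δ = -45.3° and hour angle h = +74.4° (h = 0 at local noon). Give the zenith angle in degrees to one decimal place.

θ_z = 81.7°

cos θ_z = sin φ sin δ + cos φ cos δ cos h = -0.044631 + 0.188784 = 0.144153.
θ_z = arccos(0.144153) = 81.7°.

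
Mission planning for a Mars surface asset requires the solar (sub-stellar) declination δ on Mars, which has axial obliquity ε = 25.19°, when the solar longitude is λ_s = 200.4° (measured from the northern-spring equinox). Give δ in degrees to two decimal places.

sin δ = sin ε · sin λ_s = sin 25.19° × sin 200.4° = -0.148360.
δ = arcsin(-0.148360) = -8.53°.

δ = -8.53°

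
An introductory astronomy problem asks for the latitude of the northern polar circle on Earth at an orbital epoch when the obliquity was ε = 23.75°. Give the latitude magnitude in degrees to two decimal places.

66.25°

The polar circle is the lowest latitude that experiences at least one full rotation of continuous daylight at the northern-summer solstice; it lies at |ϕ| = 90° − ε = 90° − 23.75° = 66.25°.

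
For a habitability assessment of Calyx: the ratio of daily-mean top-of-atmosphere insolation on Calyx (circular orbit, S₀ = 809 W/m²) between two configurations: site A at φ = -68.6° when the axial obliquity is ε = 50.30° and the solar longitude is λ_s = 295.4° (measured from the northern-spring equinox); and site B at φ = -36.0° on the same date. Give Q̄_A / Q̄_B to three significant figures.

Q̄_A / Q̄_B ≈ 1.48

— Configuration A (φ=-68.6°):
Solar declination: sin δ = sin ε · sin λ_s = sin 50.30° × sin 295.4° = -0.69503, so δ = -44.029°.
cos H₀ = −tan(-68.6°) tan(-44.029°) = -2.4667 ≤ −1 ⇒ polar day, H₀ = π.
Bracket: H₀ sin φ sin δ + cos φ cos δ sin H₀ = 3.1416×-0.93106×-0.69503 + 0.36488×0.71898×0.00000 = 2.032975 + 0.000000 = 2.032975.
Q̄ = (S₀/π) × [bracket] = (809/π) × 2.032975 = 523.52 W/m².
— Configuration B (φ=-36.0°):
cos H₀ = −tan(-36.0°) tan(-44.029°) = -0.7023, H₀ = 2.3495 rad.
Bracket: H₀ sin φ sin δ + cos φ cos δ sin H₀ = 2.3495×-0.58779×-0.69503 + 0.80902×0.71898×0.71185 = 0.959845 + 0.414061 = 1.373906.
Q̄ = (S₀/π) × [bracket] = (809/π) × 1.373906 = 353.80 W/m².
Ratio Q̄_A / Q̄_B = 523.52 / 353.80 = 1.480.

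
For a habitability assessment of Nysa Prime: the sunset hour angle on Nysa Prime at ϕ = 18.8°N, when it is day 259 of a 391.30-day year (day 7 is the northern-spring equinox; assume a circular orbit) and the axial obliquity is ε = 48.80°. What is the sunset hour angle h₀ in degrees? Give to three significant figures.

Solar longitude: L_s = 360° × (259 − 7)/391.30 = 231.843°.
sin δ = sin 48.80° × sin 231.843° = -0.59164, so δ = -36.273°.
cos h₀ = −tan ϕ · tan δ = −tan(+18.8°) × tan(-36.273°) = 0.2498, so h₀ = 1.3183 rad = 75.53°.

h₀ = 75.5°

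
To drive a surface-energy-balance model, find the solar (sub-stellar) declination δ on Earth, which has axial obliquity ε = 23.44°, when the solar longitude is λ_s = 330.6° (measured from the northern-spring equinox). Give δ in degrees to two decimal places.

δ = -11.26°

sin δ = sin ε · sin λ_s = sin 23.44° × sin 330.6° = -0.195276.
δ = arcsin(-0.195276) = -11.26°.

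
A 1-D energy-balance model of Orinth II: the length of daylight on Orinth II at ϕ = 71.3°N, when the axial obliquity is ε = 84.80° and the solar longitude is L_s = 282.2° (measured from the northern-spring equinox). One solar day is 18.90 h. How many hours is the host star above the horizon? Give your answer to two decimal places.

Solar declination: sin δ = sin ε · sin L_s = sin 84.80° × sin 282.2° = -0.97339, so δ = -76.753°.
cos h₀ = −tan ϕ · tan δ = 12.5502 ≥ 1, so the host star never rises (polar night) and h₀ = 0.
Daylight = 2h₀/(2π) × 18.90 h = (0.0000/π) × 18.90 = 0.00 h.

0.00 h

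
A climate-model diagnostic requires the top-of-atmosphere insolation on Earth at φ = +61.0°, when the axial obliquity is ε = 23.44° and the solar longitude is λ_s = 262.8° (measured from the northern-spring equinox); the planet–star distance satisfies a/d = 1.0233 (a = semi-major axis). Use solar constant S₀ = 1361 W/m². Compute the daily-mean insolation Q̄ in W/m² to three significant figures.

Solar declination: sin δ = sin ε · sin λ_s = sin 23.44° × sin 262.8° = -0.39465, so δ = -23.244°.
cos H₀ = −tan(+61.0°) tan(-23.244°) = 0.7749, H₀ = 0.6843 rad.
Bracket: H₀ sin φ sin δ + cos φ cos δ sin H₀ = 0.6843×0.87462×-0.39465 + 0.48481×0.91883×0.63213 = -0.236199 + 0.281587 = 0.045388.
Inverse-square distance factor (a/d)² = 1.0233² = 1.047143.
Q̄ = (S₀/π) × 1.047143 × [bracket] = (1361/π) × 1.047143 × 0.045388 = 20.59 W/m².

Q̄ ≈ 20.6 W/m²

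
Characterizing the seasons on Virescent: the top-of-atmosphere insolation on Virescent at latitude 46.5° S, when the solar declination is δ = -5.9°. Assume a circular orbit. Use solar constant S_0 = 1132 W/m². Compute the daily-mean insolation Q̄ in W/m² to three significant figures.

Q̄ ≈ 290 W/m²

cos h₀ = −tan(-46.5°) tan(-5.900°) = -0.1089, h₀ = 1.6799 rad.
Bracket: h₀ sin ϕ sin δ + cos ϕ cos δ sin h₀ = 1.6799×-0.72537×-0.10279 + 0.68835×0.99470×0.99405 = 0.125255 + 0.680628 = 0.805883.
Q̄ = (S_0/π) × [bracket] = (1132/π) × 0.805883 = 290.4 W/m².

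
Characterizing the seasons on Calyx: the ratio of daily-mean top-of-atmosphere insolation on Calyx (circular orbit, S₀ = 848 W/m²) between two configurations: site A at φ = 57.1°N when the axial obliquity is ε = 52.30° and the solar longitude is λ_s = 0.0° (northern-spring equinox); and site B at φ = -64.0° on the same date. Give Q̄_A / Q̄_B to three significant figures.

— Configuration A (φ=+57.1°):
Solar declination: sin δ = sin ε · sin λ_s = sin 52.30° × sin 0.0° = 0.00000, so δ = +0.000°.
cos H₀ = −tan(+57.1°) tan(+0.000°) = -0.0000, H₀ = 1.5708 rad.
Bracket: H₀ sin φ sin δ + cos φ cos δ sin H₀ = 1.5708×0.83962×0.00000 + 0.54317×1.00000×1.00000 = 0.000000 + 0.543170 = 0.543170.
Q̄ = (S₀/π) × [bracket] = (848/π) × 0.543170 = 146.62 W/m².
— Configuration B (φ=-64.0°):
cos H₀ = −tan(-64.0°) tan(+0.000°) = 0.0000, H₀ = 1.5708 rad.
Bracket: H₀ sin φ sin δ + cos φ cos δ sin H₀ = 1.5708×-0.89879×0.00000 + 0.43837×1.00000×1.00000 = -0.000000 + 0.438370 = 0.438370.
Q̄ = (S₀/π) × [bracket] = (848/π) × 0.438370 = 118.33 W/m².
Ratio Q̄_A / Q̄_B = 146.62 / 118.33 = 1.239.

Q̄_A / Q̄_B ≈ 1.24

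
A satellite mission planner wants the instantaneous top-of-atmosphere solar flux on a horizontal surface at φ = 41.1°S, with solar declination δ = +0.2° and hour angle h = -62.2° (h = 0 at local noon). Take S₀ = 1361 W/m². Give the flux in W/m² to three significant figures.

cos θ_z = sin φ sin δ + cos φ cos δ cos h = -0.002295 + 0.351450 = 0.349155.
Flux = S₀ · cos θ_z = 1361 × 0.349155 = 475.2 W/m².

475 W/m²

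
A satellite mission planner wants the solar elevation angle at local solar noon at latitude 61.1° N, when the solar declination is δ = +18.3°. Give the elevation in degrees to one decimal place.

47.2°

At local noon the hour angle is zero, so the zenith angle equals |ϕ − δ| = |+61.1° − (+18.300°)| = 42.800°.
Elevation = 90° − 42.800° = 47.2°.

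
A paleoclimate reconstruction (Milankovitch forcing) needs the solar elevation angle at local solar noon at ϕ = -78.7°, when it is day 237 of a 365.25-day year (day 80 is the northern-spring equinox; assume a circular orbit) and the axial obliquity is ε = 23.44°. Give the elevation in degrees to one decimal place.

1.5°

Solar longitude: L_s = 360° × (237 − 80)/365.25 = 154.743°.
sin δ = sin 23.44° × sin 154.743° = 0.16973, so δ = +9.772°.
At local noon the hour angle is zero, so the zenith angle equals |ϕ − δ| = |-78.7° − (+9.772°)| = 88.472°.
Elevation = 90° − 88.472° = 1.5°.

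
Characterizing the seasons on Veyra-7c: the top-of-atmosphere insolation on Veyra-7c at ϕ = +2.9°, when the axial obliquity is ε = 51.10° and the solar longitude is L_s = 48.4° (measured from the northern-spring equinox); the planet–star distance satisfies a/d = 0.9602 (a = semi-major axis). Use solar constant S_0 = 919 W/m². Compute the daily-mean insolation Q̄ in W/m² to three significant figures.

Solar declination: sin δ = sin ε · sin L_s = sin 51.10° × sin 48.4° = 0.58197, so δ = +35.589°.
cos h₀ = −tan(+2.9°) tan(+35.589°) = -0.0363, h₀ = 1.6071 rad.
Bracket: h₀ sin ϕ sin δ + cos ϕ cos δ sin h₀ = 1.6071×0.05059×0.58197 + 0.99872×0.81321×0.99934 = 0.047316 + 0.811633 = 0.858949.
Inverse-square distance factor (a/d)² = 0.9602² = 0.921984.
Q̄ = (S_0/π) × 0.921984 × [bracket] = (919/π) × 0.921984 × 0.858949 = 231.7 W/m².

Q̄ ≈ 232 W/m²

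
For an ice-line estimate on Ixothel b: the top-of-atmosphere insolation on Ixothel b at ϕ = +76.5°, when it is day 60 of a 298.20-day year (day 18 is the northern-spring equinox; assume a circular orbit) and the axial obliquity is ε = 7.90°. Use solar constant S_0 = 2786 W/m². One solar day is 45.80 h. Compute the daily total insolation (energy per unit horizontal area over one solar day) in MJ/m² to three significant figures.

Solar longitude: L_s = 360° × (60 − 18)/298.20 = 50.704°.
sin δ = sin 7.90° × sin 50.704° = 0.10637, so δ = +6.106°.
cos h₀ = −tan(+76.5°) tan(+6.106°) = -0.4456, h₀ = 2.0326 rad.
Bracket: h₀ sin ϕ sin δ + cos ϕ cos δ sin h₀ = 2.0326×0.97237×0.10637 + 0.23345×0.99433×0.89524 = 0.210234 + 0.207809 = 0.418043.
Q̄ = (S_0/π) × [bracket] = (2786/π) × 0.418043 = 370.73 W/m².
Daily total = Q̄ × 45.80 h × 3600 s/h = 370.73 × 45.80 × 3600 / 10⁶ = 61.13 MJ/m².

61.1 MJ/m²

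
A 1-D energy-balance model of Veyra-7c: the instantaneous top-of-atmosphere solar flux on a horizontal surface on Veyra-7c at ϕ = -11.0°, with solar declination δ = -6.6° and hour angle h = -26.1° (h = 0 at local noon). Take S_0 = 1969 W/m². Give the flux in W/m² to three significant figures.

1.77e+03 W/m²

cos θ_z = sin ϕ sin δ + cos ϕ cos δ cos h = 0.021931 + 0.875686 = 0.897617.
Flux = S_0 · cos θ_z = 1969 × 0.897617 = 1767 W/m².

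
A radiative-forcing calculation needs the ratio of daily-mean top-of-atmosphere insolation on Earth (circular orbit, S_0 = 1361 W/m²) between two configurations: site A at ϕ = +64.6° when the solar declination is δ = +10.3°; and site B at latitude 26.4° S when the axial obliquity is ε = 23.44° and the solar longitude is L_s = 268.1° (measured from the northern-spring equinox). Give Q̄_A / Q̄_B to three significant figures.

— Configuration A (ϕ=+64.6°):
cos h₀ = −tan(+64.6°) tan(+10.300°) = -0.3827, h₀ = 1.9635 rad.
Bracket: h₀ sin ϕ sin δ + cos ϕ cos δ sin h₀ = 1.9635×0.90334×0.17880 + 0.42894×0.98389×0.92386 = 0.317139 + 0.389896 = 0.707035.
Q̄ = (S_0/π) × [bracket] = (1361/π) × 0.707035 = 306.30 W/m².
— Configuration B (ϕ=-26.4°):
Solar declination: sin δ = sin ε · sin L_s = sin 23.44° × sin 268.1° = -0.39757, so δ = -23.426°.
cos h₀ = −tan(-26.4°) tan(-23.426°) = -0.2151, h₀ = 1.7876 rad.
Bracket: h₀ sin ϕ sin δ + cos ϕ cos δ sin h₀ = 1.7876×-0.44464×-0.39757 + 0.89571×0.91757×0.97660 = 0.316004 + 0.802645 = 1.118649.
Q̄ = (S_0/π) × [bracket] = (1361/π) × 1.118649 = 484.62 W/m².
Ratio Q̄_A / Q̄_B = 306.30 / 484.62 = 0.6320.

Q̄_A / Q̄_B ≈ 0.632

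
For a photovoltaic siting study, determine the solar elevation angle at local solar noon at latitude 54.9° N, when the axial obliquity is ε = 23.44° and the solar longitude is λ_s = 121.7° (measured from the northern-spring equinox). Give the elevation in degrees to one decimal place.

54.9°

Solar declination: sin δ = sin ε · sin λ_s = sin 23.44° × sin 121.7° = 0.33844, so δ = +19.782°.
At local noon the hour angle is zero, so the zenith angle equals |φ − δ| = |+54.9° − (+19.782°)| = 35.118°.
Elevation = 90° − 35.118° = 54.9°.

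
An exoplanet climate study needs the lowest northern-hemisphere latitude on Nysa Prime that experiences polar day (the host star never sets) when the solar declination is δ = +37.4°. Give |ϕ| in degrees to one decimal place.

|ϕ| = 52.6°

Polar day requires cos h₀ = −tan ϕ tan δ ≤ −1, i.e. tan ϕ tan δ ≥ 1.
The boundary is |tan ϕ| · |tan δ| = 1, so |ϕ| = 90° − |δ| = 90° − 37.4° = 52.6° in the northern hemisphere.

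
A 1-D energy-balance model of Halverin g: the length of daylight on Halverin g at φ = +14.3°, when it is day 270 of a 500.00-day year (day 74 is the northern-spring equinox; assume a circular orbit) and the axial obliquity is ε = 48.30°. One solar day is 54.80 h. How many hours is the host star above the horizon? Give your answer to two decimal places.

29.77 h

Solar longitude: λ_s = 360° × (270 − 74)/500.00 = 141.120°.
sin δ = sin 48.30° × sin 141.120° = 0.46866, so δ = +27.947°.
cos H₀ = −tan φ · tan δ = −tan(+14.3°) × tan(+27.947°) = -0.1352, so H₀ = 1.7064 rad = 97.77°.
Daylight = 2H₀/(2π) × 54.80 h = (1.7064/π) × 54.80 = 29.77 h.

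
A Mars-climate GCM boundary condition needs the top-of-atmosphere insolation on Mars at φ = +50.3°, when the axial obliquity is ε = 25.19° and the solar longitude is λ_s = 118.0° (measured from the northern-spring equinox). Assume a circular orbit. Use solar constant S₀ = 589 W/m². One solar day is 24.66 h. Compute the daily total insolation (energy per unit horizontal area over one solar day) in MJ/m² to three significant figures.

18.6 MJ/m²

Solar declination: sin δ = sin ε · sin λ_s = sin 25.19° × sin 118.0° = 0.37580, so δ = +22.074°.
cos H₀ = −tan(+50.3°) tan(+22.074°) = -0.4885, H₀ = 2.0811 rad.
Bracket: H₀ sin φ sin δ + cos φ cos δ sin H₀ = 2.0811×0.76940×0.37580 + 0.63877×0.92670×0.87259 = 0.601730 + 0.516528 = 1.118258.
Q̄ = (S₀/π) × [bracket] = (589/π) × 1.118258 = 209.66 W/m².
Daily total = Q̄ × 24.66 h × 3600 s/h = 209.66 × 24.66 × 3600 / 10⁶ = 18.61 MJ/m².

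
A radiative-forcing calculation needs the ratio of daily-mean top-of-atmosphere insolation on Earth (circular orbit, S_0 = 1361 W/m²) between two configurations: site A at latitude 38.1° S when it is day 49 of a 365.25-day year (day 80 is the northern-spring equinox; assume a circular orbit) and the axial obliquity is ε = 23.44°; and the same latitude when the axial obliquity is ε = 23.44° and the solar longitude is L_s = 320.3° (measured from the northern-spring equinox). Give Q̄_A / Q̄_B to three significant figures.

Q̄_A / Q̄_B ≈ 0.954

— Configuration A (ϕ=-38.1°):
Solar longitude: L_s = 360° × (49 − 80)/365.25 = -30.554°, i.e. -30.554° + 360° = 329.446°.
sin δ = sin 23.44° × sin 329.446° = -0.20222, so δ = -11.667°.
cos h₀ = −tan(-38.1°) tan(-11.667°) = -0.1619, h₀ = 1.7334 rad.
Bracket: h₀ sin ϕ sin δ + cos ϕ cos δ sin h₀ = 1.7334×-0.61704×-0.20222 + 0.78694×0.97934×0.98681 = 0.216290 + 0.760517 = 0.976807.
Q̄ = (S_0/π) × [bracket] = (1361/π) × 0.976807 = 423.17 W/m².
— Configuration B (ϕ=-38.1°):
Solar declination: sin δ = sin ε · sin L_s = sin 23.44° × sin 320.3° = -0.25409, so δ = -14.720°.
cos h₀ = −tan(-38.1°) tan(-14.720°) = -0.2060, h₀ = 1.7783 rad.
Bracket: h₀ sin ϕ sin δ + cos ϕ cos δ sin h₀ = 1.7783×-0.61704×-0.25409 + 0.78694×0.96718×0.97855 = 0.278808 + 0.744787 = 1.023595.
Q̄ = (S_0/π) × [bracket] = (1361/π) × 1.023595 = 443.44 W/m².
Ratio Q̄_A / Q̄_B = 423.17 / 443.44 = 0.9543.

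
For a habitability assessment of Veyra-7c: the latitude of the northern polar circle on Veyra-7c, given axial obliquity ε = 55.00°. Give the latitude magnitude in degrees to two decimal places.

The polar circle is the lowest latitude that experiences at least one full rotation of continuous daylight at the northern-summer solstice; it lies at |φ| = 90° − ε = 90° − 55.00° = 35.00°.

35.00°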